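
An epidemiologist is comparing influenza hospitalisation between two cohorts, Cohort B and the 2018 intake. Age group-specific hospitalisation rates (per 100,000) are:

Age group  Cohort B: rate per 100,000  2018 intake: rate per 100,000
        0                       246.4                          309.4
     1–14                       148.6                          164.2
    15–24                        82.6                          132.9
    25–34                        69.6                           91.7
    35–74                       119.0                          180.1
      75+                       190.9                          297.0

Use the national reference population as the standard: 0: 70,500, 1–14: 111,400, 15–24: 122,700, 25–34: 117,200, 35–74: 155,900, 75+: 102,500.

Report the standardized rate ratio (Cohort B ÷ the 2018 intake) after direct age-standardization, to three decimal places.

Standard total = 680,200; weights = 0.1036, 0.1638, 0.1804, 0.1723, 0.2292, 0.1507.
Cohort B: 0.1036×246.4 + 0.1638×148.6 + 0.1804×82.6 + 0.1723×69.6 + 0.2292×119.0 + 0.1507×190.9 = 132.8091 per 100,000.
The 2018 intake: 0.1036×309.4 + 0.1638×164.2 + 0.1804×132.9 + 0.1723×91.7 + 0.2292×180.1 + 0.1507×297.0 = 184.7673 per 100,000.
Ratio = 132.8091 ÷ 184.7673 = 0.71879.

0.719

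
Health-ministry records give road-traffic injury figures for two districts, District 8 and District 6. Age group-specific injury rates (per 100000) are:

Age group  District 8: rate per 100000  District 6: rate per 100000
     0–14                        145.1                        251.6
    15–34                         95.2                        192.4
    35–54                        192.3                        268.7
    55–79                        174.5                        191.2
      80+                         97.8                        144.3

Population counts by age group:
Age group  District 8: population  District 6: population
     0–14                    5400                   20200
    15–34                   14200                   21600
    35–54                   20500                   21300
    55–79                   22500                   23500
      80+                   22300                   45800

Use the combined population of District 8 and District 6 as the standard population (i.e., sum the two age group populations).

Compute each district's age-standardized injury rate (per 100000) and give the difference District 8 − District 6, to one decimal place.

Combined standard total = 217300; weights = 0.1178, 0.1647, 0.1924, 0.2117, 0.3134.
District 8: 0.1178×145.1 + 0.1647×95.2 + 0.1924×192.3 + 0.2117×174.5 + 0.3134×97.8 = 137.3587 per 100000.
District 6: 0.1178×251.6 + 0.1647×192.4 + 0.1924×268.7 + 0.2117×191.2 + 0.3134×144.3 = 198.7233 per 100000.
Difference = 137.3587 − 198.7233 = -61.3646.

-61.4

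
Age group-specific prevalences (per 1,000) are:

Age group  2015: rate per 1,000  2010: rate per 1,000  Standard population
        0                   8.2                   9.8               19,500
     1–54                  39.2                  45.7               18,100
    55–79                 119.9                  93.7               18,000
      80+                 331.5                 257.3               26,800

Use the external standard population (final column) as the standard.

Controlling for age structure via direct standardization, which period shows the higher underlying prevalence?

2015

Standard total = 82,400; weights = 0.2367, 0.2197, 0.2184, 0.3252.
2015: 0.2367×8.2 + 0.2197×39.2 + 0.2184×119.9 + 0.3252×331.5 = 144.5609 per 1,000.
2010: 0.2367×9.8 + 0.2197×45.7 + 0.2184×93.7 + 0.3252×257.3 = 116.5110 per 1,000.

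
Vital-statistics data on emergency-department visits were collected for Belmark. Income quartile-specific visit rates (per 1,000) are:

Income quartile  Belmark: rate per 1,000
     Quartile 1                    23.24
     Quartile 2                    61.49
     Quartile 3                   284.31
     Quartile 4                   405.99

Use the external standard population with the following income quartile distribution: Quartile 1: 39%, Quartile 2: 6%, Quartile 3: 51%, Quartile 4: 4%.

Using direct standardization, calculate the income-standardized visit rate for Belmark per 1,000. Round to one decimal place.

174.0

Standard weights: 0.39, 0.06, 0.51, 0.04.
Standardized rate: 0.3900×23.24 + 0.0600×61.49 + 0.5100×284.31 + 0.0400×405.99 = 173.9907 per 1,000.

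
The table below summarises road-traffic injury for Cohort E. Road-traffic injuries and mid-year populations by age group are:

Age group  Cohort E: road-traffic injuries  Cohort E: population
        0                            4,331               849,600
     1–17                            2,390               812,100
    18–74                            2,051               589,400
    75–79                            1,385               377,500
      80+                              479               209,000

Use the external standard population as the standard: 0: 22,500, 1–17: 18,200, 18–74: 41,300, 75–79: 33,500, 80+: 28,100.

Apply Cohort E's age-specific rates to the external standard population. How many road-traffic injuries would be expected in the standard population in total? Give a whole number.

Age-specific rates per 100,000 for Cohort E: 509.77, 294.30, 347.98, 366.89, 229.19.
Expected road-traffic injuries = Σ (standard pop × age-specific rate ÷ 100,000)
= 22,500×509.77/100,000 + 18,200×294.30/100,000 + 41,300×347.98/100,000 + 33,500×366.89/100,000 + 28,100×229.19/100,000
= 114.70 + 53.56 + 143.72 + 122.91 + 64.40 = 499.29.

499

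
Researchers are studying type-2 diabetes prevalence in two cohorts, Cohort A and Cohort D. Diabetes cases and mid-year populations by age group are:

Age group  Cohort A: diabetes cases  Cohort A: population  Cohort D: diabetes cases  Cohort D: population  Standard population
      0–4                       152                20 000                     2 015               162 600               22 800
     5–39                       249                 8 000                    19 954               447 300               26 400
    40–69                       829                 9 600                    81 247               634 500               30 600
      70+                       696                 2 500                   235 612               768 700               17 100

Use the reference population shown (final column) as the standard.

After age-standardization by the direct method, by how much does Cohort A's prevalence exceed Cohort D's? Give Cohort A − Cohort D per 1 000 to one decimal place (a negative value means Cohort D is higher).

-22.9

Age-specific rates per 1 000 for Cohort A: 7.600, 31.125, 86.354, 278.400.
For Cohort D: 12.392, 44.610, 128.049, 306.507.
Standard total = 96 900; weights = 0.2353, 0.2724, 0.3158, 0.1765.
Cohort A: 0.2353×7.600 + 0.2724×31.125 + 0.3158×86.354 + 0.1765×278.400 = 86.6673 per 1 000.
Cohort D: 0.2353×12.392 + 0.2724×44.610 + 0.3158×128.049 + 0.1765×306.507 = 109.5956 per 1 000.
Difference = 86.6673 − 109.5956 = -22.9283.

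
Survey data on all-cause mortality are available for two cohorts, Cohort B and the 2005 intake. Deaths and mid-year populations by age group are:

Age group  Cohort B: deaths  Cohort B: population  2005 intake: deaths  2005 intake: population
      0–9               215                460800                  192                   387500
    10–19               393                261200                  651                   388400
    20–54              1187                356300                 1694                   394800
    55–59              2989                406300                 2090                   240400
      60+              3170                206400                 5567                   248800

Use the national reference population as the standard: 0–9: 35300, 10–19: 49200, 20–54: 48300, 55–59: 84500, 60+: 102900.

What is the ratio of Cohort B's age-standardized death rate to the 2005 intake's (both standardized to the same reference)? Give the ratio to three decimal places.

0.734

Age-specific rates per 1000 for Cohort B: 0.467, 1.505, 3.331, 7.357, 15.359.
For the 2005 intake: 0.495, 1.676, 4.291, 8.694, 22.375.
Standard total = 320200; weights = 0.1102, 0.1537, 0.1508, 0.2639, 0.3214.
Cohort B: 0.1102×0.467 + 0.1537×1.505 + 0.1508×3.331 + 0.2639×7.357 + 0.3214×15.359 = 7.6622 per 1000.
The 2005 intake: 0.1102×0.495 + 0.1537×1.676 + 0.1508×4.291 + 0.2639×8.694 + 0.3214×22.375 = 10.4443 per 1000.
Ratio = 7.6622 ÷ 10.4443 = 0.73363.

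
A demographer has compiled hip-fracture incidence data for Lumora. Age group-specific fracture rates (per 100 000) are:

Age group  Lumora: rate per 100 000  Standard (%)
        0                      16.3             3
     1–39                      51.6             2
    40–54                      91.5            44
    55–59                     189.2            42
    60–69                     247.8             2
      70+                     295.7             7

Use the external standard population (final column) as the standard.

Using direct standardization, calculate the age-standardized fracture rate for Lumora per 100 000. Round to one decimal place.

Standard weights: 0.03, 0.02, 0.44, 0.42, 0.02, 0.07.
Standardized rate: 0.0300×16.3 + 0.0200×51.6 + 0.4400×91.5 + 0.4200×189.2 + 0.0200×247.8 + 0.0700×295.7 = 146.9000 per 100 000.

146.9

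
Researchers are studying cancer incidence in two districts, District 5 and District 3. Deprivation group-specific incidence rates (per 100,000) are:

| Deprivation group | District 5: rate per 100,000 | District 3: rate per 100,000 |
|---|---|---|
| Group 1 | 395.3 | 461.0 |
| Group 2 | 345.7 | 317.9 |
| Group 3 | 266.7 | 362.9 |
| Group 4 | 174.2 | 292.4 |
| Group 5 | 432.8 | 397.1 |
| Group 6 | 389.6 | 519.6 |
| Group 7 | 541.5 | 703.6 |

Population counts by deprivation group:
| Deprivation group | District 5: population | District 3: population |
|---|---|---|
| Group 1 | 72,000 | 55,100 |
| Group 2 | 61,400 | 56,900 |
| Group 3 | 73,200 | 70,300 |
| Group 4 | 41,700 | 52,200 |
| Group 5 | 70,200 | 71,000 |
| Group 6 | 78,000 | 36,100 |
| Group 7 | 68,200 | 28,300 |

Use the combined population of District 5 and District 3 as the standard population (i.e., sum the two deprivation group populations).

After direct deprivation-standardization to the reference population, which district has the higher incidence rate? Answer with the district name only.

District 3

Combined standard total = 834,600; weights = 0.1523, 0.1417, 0.1719, 0.1125, 0.1692, 0.1367, 0.1156.
District 5: 0.1523×395.3 + 0.1417×345.7 + 0.1719×266.7 + 0.1125×174.2 + 0.1692×432.8 + 0.1367×389.6 + 0.1156×541.5 = 363.7518 per 100,000.
District 3: 0.1523×461.0 + 0.1417×317.9 + 0.1719×362.9 + 0.1125×292.4 + 0.1692×397.1 + 0.1367×519.6 + 0.1156×703.6 = 430.1312 per 100,000.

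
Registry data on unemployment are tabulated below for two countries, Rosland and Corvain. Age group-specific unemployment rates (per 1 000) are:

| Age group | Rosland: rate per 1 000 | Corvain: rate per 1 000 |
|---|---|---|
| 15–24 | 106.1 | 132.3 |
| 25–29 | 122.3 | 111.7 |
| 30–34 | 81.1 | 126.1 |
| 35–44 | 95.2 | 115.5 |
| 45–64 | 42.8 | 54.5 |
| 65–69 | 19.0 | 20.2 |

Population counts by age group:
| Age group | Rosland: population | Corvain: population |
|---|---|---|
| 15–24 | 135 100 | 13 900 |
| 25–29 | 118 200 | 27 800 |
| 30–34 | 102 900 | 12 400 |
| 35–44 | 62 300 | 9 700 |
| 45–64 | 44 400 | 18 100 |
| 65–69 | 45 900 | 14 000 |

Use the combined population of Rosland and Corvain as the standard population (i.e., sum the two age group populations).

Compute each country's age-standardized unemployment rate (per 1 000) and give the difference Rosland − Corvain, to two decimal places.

Combined standard total = 604 700; weights = 0.2464, 0.2414, 0.1907, 0.1191, 0.1034, 0.0991.
Rosland: 0.2464×106.1 + 0.2414×122.3 + 0.1907×81.1 + 0.1191×95.2 + 0.1034×42.8 + 0.0991×19.0 = 88.7763 per 1 000.
Corvain: 0.2464×132.3 + 0.2414×111.7 + 0.1907×126.1 + 0.1191×115.5 + 0.1034×54.5 + 0.0991×20.2 = 104.9983 per 1 000.
Difference = 88.7763 − 104.9983 = -16.2220.

-16.22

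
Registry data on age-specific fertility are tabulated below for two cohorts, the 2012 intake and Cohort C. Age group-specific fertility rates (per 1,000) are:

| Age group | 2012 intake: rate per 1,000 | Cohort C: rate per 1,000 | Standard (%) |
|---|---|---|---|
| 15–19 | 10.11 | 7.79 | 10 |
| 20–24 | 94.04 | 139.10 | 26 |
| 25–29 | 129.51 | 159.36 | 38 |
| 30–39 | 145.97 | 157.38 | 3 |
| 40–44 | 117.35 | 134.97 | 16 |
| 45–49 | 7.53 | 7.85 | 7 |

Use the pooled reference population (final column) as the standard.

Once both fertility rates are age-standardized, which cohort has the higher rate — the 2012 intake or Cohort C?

Cohort C

Standard weights: 0.10, 0.26, 0.38, 0.03, 0.16, 0.07.
The 2012 intake: 0.1000×10.11 + 0.2600×94.04 + 0.3800×129.51 + 0.0300×145.97 + 0.1600×117.35 + 0.0700×7.53 = 98.3574 per 1,000.
Cohort C: 0.1000×7.79 + 0.2600×139.10 + 0.3800×159.36 + 0.0300×157.38 + 0.1600×134.97 + 0.0700×7.85 = 124.3679 per 1,000.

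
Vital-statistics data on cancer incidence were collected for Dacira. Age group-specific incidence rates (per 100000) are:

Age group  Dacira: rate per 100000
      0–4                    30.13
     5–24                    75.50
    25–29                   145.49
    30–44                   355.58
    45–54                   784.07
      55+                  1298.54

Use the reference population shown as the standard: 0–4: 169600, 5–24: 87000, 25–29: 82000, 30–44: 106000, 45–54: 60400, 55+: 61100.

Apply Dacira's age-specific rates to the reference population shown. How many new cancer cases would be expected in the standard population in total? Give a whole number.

1880

Expected new cancer cases = Σ (standard pop × age-specific rate ÷ 100000)
= 169600×30.13/100000 + 87000×75.50/100000 + 82000×145.49/100000 + 106000×355.58/100000 + 60400×784.07/100000 + 61100×1298.54/100000
= 51.10 + 65.69 + 119.30 + 376.91 + 473.58 + 793.41 = 1879.99.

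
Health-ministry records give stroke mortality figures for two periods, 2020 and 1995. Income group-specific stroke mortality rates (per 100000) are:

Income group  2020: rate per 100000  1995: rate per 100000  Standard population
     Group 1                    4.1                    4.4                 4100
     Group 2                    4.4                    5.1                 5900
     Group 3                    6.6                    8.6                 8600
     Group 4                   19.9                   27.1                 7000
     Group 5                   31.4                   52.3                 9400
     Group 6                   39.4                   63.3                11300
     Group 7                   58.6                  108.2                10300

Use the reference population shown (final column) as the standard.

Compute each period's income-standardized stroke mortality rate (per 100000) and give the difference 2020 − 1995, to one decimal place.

-18.6

Standard total = 56600; weights = 0.0724, 0.1042, 0.1519, 0.1237, 0.1661, 0.1996, 0.1820.
2020: 0.0724×4.1 + 0.1042×4.4 + 0.1519×6.6 + 0.1237×19.9 + 0.1661×31.4 + 0.1996×39.4 + 0.1820×58.6 = 27.9645 per 100000.
1995: 0.0724×4.4 + 0.1042×5.1 + 0.1519×8.6 + 0.1237×27.1 + 0.1661×52.3 + 0.1996×63.3 + 0.1820×108.2 = 46.5223 per 100000.
Difference = 27.9645 − 46.5223 = -18.5578.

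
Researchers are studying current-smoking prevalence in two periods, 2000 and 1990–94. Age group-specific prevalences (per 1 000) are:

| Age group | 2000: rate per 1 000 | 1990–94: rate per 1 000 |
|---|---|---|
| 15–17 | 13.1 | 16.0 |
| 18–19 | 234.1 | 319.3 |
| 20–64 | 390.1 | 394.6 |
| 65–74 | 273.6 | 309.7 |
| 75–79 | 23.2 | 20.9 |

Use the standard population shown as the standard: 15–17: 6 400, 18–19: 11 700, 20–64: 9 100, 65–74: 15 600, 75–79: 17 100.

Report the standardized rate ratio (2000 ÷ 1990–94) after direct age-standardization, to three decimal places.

0.875

Standard total = 59 900; weights = 0.1068, 0.1953, 0.1519, 0.2604, 0.2855.
2000: 0.1068×13.1 + 0.1953×234.1 + 0.1519×390.1 + 0.2604×273.6 + 0.2855×23.2 = 184.2671 per 1 000.
1990–94: 0.1068×16.0 + 0.1953×319.3 + 0.1519×394.6 + 0.2604×309.7 + 0.2855×20.9 = 210.6474 per 1 000.
Ratio = 184.2671 ÷ 210.6474 = 0.87477.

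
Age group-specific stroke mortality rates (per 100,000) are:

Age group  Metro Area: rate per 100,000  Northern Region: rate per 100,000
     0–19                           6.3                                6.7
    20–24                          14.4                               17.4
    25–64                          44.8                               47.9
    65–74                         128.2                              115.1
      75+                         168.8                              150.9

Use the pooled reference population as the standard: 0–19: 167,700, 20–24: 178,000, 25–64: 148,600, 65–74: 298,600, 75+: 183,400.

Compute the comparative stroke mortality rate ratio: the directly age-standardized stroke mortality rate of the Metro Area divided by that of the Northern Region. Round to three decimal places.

Standard total = 976,300; weights = 0.1718, 0.1823, 0.1522, 0.3058, 0.1879.
The Metro Area: 0.1718×6.3 + 0.1823×14.4 + 0.1522×44.8 + 0.3058×128.2 + 0.1879×168.8 = 81.4457 per 100,000.
The Northern Region: 0.1718×6.7 + 0.1823×17.4 + 0.1522×47.9 + 0.3058×115.1 + 0.1879×150.9 = 75.1640 per 100,000.
Ratio = 81.4457 ÷ 75.1640 = 1.08357.

1.084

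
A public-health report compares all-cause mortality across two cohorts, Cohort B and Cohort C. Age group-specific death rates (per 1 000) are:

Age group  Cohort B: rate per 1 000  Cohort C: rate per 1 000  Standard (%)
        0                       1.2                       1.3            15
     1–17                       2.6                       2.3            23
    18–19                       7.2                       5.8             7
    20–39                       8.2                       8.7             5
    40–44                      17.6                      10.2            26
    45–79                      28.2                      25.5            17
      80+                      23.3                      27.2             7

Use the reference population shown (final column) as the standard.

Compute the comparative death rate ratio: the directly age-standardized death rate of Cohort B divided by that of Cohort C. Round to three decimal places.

Standard weights: 0.15, 0.23, 0.07, 0.05, 0.26, 0.17, 0.07.
Cohort B: 0.1500×1.2 + 0.2300×2.6 + 0.0700×7.2 + 0.0500×8.2 + 0.2600×17.6 + 0.1700×28.2 + 0.0700×23.3 = 12.6930 per 1 000.
Cohort C: 0.1500×1.3 + 0.2300×2.3 + 0.0700×5.8 + 0.0500×8.7 + 0.2600×10.2 + 0.1700×25.5 + 0.0700×27.2 = 10.4560 per 1 000.
Ratio = 12.6930 ÷ 10.4560 = 1.21394.

1.214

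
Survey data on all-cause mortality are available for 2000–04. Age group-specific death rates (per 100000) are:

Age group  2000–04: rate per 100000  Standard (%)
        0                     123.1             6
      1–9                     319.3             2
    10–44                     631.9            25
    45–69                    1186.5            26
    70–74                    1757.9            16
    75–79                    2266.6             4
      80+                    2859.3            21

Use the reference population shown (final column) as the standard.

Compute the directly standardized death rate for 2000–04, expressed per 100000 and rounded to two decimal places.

1452.62

Standard weights: 0.06, 0.02, 0.25, 0.26, 0.16, 0.04, 0.21.
Standardized rate: 0.0600×123.1 + 0.0200×319.3 + 0.2500×631.9 + 0.2600×1186.5 + 0.1600×1757.9 + 0.0400×2266.6 + 0.2100×2859.3 = 1452.6180 per 100000.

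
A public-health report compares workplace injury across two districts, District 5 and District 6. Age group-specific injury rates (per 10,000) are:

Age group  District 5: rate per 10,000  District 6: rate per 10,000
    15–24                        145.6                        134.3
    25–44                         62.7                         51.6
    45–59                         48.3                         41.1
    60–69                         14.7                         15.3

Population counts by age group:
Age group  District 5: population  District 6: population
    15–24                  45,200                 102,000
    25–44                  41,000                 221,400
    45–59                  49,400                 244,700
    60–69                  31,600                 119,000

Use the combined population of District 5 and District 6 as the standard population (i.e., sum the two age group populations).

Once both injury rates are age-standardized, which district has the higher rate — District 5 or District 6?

Combined standard total = 854,300; weights = 0.1723, 0.3072, 0.3443, 0.1763.
District 5: 0.1723×145.6 + 0.3072×62.7 + 0.3443×48.3 + 0.1763×14.7 = 63.5651 per 10,000.
District 6: 0.1723×134.3 + 0.3072×51.6 + 0.3443×41.1 + 0.1763×15.3 = 55.8358 per 10,000.

District 5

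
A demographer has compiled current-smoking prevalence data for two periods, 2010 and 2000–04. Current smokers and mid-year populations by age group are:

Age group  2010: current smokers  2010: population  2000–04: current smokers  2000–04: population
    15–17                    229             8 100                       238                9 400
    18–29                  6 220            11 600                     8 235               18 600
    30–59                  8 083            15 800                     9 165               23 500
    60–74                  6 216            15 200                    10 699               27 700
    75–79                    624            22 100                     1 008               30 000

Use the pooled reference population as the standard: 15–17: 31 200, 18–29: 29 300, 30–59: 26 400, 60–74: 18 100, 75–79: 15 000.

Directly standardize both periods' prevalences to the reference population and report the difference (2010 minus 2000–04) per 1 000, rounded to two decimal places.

Age-specific rates per 1 000 for 2010: 28.272, 536.207, 511.582, 408.947, 28.235.
For 2000–04: 25.319, 442.742, 390.000, 386.245, 33.600.
Standard total = 120 000; weights = 0.2600, 0.2442, 0.2200, 0.1508, 0.1250.
2010: 0.2600×28.272 + 0.2442×536.207 + 0.2200×511.582 + 0.1508×408.947 + 0.1250×28.235 = 316.0349 per 1 000.
2000–04: 0.2600×25.319 + 0.2442×442.742 + 0.2200×390.000 + 0.1508×386.245 + 0.1250×33.600 = 262.9445 per 1 000.
Difference = 316.0349 − 262.9445 = 53.0904.

53.09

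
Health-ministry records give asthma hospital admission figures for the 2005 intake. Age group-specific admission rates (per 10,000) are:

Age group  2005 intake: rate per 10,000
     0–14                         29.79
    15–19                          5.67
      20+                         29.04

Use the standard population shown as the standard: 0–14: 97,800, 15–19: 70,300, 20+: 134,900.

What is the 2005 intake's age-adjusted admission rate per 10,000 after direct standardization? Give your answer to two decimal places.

Standard total = 303,000; weights = 0.3228, 0.2320, 0.4452.
Standardized rate: 0.3228×29.79 + 0.2320×5.67 + 0.4452×29.04 = 23.8599 per 10,000.

23.86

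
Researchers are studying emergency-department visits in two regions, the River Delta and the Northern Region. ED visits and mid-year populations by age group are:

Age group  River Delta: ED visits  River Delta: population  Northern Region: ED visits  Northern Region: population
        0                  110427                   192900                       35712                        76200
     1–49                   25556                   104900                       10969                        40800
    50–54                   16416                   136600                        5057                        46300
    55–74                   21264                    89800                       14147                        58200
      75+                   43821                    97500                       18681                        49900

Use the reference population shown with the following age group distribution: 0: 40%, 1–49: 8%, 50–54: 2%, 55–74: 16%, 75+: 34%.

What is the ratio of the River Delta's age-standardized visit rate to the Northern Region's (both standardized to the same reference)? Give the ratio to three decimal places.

Age-specific rates per 1000 for the River Delta: 572.457, 243.622, 120.176, 236.793, 449.446.
For the Northern Region: 468.661, 268.848, 109.222, 243.076, 374.369.
Standard weights: 0.40, 0.08, 0.02, 0.16, 0.34.
The River Delta: 0.4000×572.457 + 0.0800×243.622 + 0.0200×120.176 + 0.1600×236.793 + 0.3400×449.446 = 441.5748 per 1000.
The Northern Region: 0.4000×468.661 + 0.0800×268.848 + 0.0200×109.222 + 0.1600×243.076 + 0.3400×374.369 = 377.3343 per 1000.
Ratio = 441.5748 ÷ 377.3343 = 1.17025.

1.170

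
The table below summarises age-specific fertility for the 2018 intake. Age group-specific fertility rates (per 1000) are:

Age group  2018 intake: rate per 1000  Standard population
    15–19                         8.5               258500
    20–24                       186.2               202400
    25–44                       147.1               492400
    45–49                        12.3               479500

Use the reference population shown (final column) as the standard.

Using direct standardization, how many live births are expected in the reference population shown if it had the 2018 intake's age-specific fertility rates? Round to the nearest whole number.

118214

Expected live births = Σ (standard pop × age-specific rate ÷ 1000)
= 258500×8.5/1000 + 202400×186.2/1000 + 492400×147.1/1000 + 479500×12.3/1000
= 2197.25 + 37686.88 + 72432.04 + 5897.85 = 118214.02.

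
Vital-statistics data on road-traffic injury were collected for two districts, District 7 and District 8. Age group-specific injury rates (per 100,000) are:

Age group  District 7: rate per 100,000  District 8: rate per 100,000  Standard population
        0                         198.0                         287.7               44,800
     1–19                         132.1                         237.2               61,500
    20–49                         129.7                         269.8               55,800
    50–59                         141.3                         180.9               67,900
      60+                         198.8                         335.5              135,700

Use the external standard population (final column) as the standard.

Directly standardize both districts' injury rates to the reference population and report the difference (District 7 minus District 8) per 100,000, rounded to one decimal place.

Standard total = 365,700; weights = 0.1225, 0.1682, 0.1526, 0.1857, 0.3711.
District 7: 0.1225×198.0 + 0.1682×132.1 + 0.1526×129.7 + 0.1857×141.3 + 0.3711×198.8 = 166.2654 per 100,000.
District 8: 0.1225×287.7 + 0.1682×237.2 + 0.1526×269.8 + 0.1857×180.9 + 0.3711×335.5 = 274.3835 per 100,000.
Difference = 166.2654 − 274.3835 = -108.1182.

-108.1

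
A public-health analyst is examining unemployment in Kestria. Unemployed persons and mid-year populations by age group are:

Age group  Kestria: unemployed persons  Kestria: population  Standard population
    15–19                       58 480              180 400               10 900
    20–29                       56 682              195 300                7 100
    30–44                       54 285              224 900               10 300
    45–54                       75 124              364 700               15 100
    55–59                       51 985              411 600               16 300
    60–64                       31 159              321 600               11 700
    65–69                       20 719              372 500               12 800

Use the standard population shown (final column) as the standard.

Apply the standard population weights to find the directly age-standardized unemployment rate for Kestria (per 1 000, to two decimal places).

Age-specific rates per 1 000 for Kestria: 324.169, 290.230, 241.374, 205.988, 126.300, 96.887, 55.621.
Standard total = 84 200; weights = 0.1295, 0.0843, 0.1223, 0.1793, 0.1936, 0.1390, 0.1520.
Standardized rate: 0.1295×324.169 + 0.0843×290.230 + 0.1223×241.374 + 0.1793×205.988 + 0.1936×126.300 + 0.1390×96.887 + 0.1520×55.621 = 179.2741 per 1 000.

179.27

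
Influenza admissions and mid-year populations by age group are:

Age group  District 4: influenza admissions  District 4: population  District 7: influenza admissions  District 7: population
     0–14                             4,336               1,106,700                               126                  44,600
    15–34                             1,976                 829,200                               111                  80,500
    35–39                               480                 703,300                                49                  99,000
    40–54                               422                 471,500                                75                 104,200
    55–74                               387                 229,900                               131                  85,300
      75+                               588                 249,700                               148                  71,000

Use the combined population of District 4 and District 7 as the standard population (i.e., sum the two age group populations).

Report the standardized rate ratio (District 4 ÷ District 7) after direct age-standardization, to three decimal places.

1.395

Age-specific rates per 100,000 for District 4: 391.80, 238.30, 68.25, 89.50, 168.33, 235.48.
For District 7: 282.51, 137.89, 49.49, 71.98, 153.58, 208.45.
Combined standard total = 4,074,900; weights = 0.2825, 0.2232, 0.1969, 0.1413, 0.0774, 0.0787.
District 4: 0.2825×391.80 + 0.2232×238.30 + 0.1969×68.25 + 0.1413×89.50 + 0.0774×168.33 + 0.0787×235.48 = 221.5314 per 100,000.
District 7: 0.2825×282.51 + 0.2232×137.89 + 0.1969×49.49 + 0.1413×71.98 + 0.0774×153.58 + 0.0787×208.45 = 158.8005 per 100,000.
Ratio = 221.5314 ÷ 158.8005 = 1.39503.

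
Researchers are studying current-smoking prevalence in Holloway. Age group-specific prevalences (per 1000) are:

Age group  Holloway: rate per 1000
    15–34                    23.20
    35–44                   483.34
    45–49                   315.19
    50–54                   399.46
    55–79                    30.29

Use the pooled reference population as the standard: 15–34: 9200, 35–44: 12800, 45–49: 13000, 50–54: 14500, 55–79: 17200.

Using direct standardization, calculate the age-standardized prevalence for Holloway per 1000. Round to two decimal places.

Standard total = 66700; weights = 0.1379, 0.1919, 0.1949, 0.2174, 0.2579.
Standardized rate: 0.1379×23.20 + 0.1919×483.34 + 0.1949×315.19 + 0.2174×399.46 + 0.2579×30.29 = 252.0363 per 1000.

252.04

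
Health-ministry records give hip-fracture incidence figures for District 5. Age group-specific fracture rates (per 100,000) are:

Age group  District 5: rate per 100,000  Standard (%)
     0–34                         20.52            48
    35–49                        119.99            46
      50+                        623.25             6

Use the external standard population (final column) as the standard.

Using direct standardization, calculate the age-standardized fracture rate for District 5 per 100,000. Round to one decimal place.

Standard weights: 0.48, 0.46, 0.06.
Standardized rate: 0.4800×20.52 + 0.4600×119.99 + 0.0600×623.25 = 102.4400 per 100,000.

102.4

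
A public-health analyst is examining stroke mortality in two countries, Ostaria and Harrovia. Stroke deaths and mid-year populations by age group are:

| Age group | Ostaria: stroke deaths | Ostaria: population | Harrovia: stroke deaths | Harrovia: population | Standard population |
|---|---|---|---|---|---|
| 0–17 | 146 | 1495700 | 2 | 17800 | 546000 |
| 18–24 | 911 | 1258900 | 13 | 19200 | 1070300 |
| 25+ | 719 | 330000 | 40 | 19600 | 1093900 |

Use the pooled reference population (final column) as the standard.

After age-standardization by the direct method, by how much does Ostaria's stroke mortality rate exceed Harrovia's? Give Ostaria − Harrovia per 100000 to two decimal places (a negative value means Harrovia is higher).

Age-specific rates per 100000 for Ostaria: 9.76, 72.36, 217.88.
For Harrovia: 11.24, 67.71, 204.08.
Standard total = 2710200; weights = 0.2015, 0.3949, 0.4036.
Ostaria: 0.2015×9.76 + 0.3949×72.36 + 0.4036×217.88 = 118.4855 per 100000.
Harrovia: 0.2015×11.24 + 0.3949×67.71 + 0.4036×204.08 = 111.3748 per 100000.
Difference = 118.4855 − 111.3748 = 7.1107.

7.11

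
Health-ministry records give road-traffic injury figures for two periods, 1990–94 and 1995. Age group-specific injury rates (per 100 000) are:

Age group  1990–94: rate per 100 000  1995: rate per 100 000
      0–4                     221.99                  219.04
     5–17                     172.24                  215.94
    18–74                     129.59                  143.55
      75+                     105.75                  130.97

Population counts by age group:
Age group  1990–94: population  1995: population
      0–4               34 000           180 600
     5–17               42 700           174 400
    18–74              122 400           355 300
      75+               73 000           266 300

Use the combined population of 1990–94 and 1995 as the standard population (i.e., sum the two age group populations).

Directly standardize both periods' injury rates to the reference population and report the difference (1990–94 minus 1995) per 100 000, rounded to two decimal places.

-19.28

Combined standard total = 1 248 700; weights = 0.1719, 0.1739, 0.3826, 0.2717.
1990–94: 0.1719×221.99 + 0.1739×172.24 + 0.3826×129.59 + 0.2717×105.75 = 146.4070 per 100 000.
1995: 0.1719×219.04 + 0.1739×215.94 + 0.3826×143.55 + 0.2717×130.97 = 165.6911 per 100 000.
Difference = 146.4070 − 165.6911 = -19.2841.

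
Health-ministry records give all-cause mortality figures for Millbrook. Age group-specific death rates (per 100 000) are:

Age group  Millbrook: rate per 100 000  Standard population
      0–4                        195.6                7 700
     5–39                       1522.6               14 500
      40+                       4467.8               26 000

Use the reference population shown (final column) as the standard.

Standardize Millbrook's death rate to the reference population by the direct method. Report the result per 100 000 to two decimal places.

2899.31

Standard total = 48 200; weights = 0.1598, 0.3008, 0.5394.
Standardized rate: 0.1598×195.6 + 0.3008×1522.6 + 0.5394×4467.8 = 2899.3075 per 100 000.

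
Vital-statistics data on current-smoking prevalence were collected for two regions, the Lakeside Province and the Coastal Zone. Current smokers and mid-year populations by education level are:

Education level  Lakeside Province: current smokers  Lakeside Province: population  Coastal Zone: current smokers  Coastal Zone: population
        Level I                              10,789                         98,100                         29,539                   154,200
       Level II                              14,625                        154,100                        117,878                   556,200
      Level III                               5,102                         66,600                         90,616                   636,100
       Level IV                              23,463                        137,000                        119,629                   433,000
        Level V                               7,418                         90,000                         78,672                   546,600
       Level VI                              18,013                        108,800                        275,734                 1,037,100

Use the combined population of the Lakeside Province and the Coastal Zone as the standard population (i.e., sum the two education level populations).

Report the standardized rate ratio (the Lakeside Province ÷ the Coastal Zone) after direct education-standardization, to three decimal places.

0.573

Education-specific rates per 1,000 for the Lakeside Province: 109.980, 94.906, 76.607, 171.263, 82.422, 165.561.
For the Coastal Zone: 191.563, 211.935, 142.456, 276.279, 143.930, 265.870.
Combined standard total = 4,017,800; weights = 0.0628, 0.1768, 0.1749, 0.1419, 0.1584, 0.2852.
The Lakeside Province: 0.0628×109.980 + 0.1768×94.906 + 0.1749×76.607 + 0.1419×171.263 + 0.1584×82.422 + 0.2852×165.561 = 121.6578 per 1,000.
The Coastal Zone: 0.0628×191.563 + 0.1768×211.935 + 0.1749×142.456 + 0.1419×276.279 + 0.1584×143.930 + 0.2852×265.870 = 212.2399 per 1,000.
Ratio = 121.6578 ÷ 212.2399 = 0.57321.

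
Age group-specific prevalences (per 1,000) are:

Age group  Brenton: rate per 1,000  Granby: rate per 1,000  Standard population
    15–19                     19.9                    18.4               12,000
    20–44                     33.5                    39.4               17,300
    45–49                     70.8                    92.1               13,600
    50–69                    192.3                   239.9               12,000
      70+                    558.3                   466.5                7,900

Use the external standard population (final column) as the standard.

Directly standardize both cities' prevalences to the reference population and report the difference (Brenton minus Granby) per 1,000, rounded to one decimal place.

-3.5

Standard total = 62,800; weights = 0.1911, 0.2755, 0.2166, 0.1911, 0.1258.
Brenton: 0.1911×19.9 + 0.2755×33.5 + 0.2166×70.8 + 0.1911×192.3 + 0.1258×558.3 = 135.3408 per 1,000.
Granby: 0.1911×18.4 + 0.2755×39.4 + 0.2166×92.1 + 0.1911×239.9 + 0.1258×466.5 = 138.8396 per 1,000.
Difference = 135.3408 − 138.8396 = -3.4989.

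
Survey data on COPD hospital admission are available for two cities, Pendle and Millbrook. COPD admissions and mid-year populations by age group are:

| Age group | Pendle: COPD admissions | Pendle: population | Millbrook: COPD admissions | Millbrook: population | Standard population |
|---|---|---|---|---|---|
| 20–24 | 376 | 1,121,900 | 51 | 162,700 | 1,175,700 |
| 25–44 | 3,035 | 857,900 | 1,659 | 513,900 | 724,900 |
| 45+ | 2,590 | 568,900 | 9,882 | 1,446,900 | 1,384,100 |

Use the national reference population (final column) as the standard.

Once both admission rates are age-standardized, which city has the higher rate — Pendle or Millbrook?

Millbrook

Age-specific rates per 10,000 for Pendle: 3.35, 35.38, 45.53.
For Millbrook: 3.13, 32.28, 68.30.
Standard total = 3,284,700; weights = 0.3579, 0.2207, 0.4214.
Pendle: 0.3579×3.35 + 0.2207×35.38 + 0.4214×45.53 = 28.1908 per 10,000.
Millbrook: 0.3579×3.13 + 0.2207×32.28 + 0.4214×68.30 = 37.0256 per 10,000.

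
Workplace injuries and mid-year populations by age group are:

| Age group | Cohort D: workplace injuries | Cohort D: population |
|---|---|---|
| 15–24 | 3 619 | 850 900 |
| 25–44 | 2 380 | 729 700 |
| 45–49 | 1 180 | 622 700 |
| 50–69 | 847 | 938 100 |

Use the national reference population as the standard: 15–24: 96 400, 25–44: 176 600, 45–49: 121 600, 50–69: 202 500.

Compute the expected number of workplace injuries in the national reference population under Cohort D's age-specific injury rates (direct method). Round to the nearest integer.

Age-specific rates per 10 000 for Cohort D: 42.53, 32.62, 18.95, 9.03.
Expected workplace injuries = Σ (standard pop × age-specific rate ÷ 10 000)
= 96 400×42.53/10 000 + 176 600×32.62/10 000 + 121 600×18.95/10 000 + 202 500×9.03/10 000
= 410.00 + 576.00 + 230.43 + 182.83 = 1399.27.

1399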